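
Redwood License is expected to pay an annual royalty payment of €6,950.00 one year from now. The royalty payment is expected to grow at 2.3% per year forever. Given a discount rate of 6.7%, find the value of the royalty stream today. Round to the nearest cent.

Growing perpetuity: P = D₁ / (r − g) = €6,950.0000 / (0.067 − 0.023) = €157,954.55

€157954.55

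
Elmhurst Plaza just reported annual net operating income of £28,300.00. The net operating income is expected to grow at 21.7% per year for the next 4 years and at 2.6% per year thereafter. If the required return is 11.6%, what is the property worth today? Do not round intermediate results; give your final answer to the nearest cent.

£597480.36

D_1 = 34441.10000
D_2 = 41914.81870
D_3 = 51010.33436
D_4 = 62079.57691
Terminal value at year 4: TV = D_4×(1+g_2)/(r−g_2) = 63693.64591/0.09 = 707707.17681
P_0 = D_1/(1+r)^1 + D_2/(1+r)^2 + D_3/(1+r)^3 + D_4/(1+r)^4 + TV/(1+r)^4
    = 30861.20072 + 33654.19469 + 36699.95962 + 40021.37174 + 456243.63779 = 597480.36455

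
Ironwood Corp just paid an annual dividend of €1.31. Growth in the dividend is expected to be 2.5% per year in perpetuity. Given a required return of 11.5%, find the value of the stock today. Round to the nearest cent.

€14.92

D₁ = D₀ × (1 + g) = €1.31 × 1.025 = €1.3428
Growing perpetuity: P = D₁ / (r − g) = €1.3428 / (0.115 − 0.025) = €14.92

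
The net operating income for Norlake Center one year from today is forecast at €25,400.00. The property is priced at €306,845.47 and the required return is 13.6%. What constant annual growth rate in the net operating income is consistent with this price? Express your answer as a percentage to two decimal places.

P = D₁/(r−g) ⇒ g = r − D₁/P = 0.136 − €25,400.00/€306,845.47 = 0.053222

5.32%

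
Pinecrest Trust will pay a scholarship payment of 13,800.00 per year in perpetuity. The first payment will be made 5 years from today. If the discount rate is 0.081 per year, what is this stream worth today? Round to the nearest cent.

124764.58

Value at end of year 4: C / r = 13,800.00 / 0.081 = 170,370.3704
Discount to today: PV = 170,370.3704 / (1 + 0.081)^4 = 170,370.3704 / 1.365535 = 124,764.58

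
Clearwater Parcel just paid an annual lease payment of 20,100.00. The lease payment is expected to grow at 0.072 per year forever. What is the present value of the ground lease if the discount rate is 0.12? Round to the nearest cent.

448900.00

D₁ = D₀ × (1 + g) = 20,100.00 × 1.072 = 21,547.2000
Growing perpetuity: P = D₁ / (r − g) = 21,547.2000 / (0.12 − 0.072) = 448,900.00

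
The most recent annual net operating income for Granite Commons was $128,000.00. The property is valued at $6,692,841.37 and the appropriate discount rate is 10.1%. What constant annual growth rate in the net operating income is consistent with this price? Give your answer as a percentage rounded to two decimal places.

8.03%

P = D₀(1+g)/(r−g) ⇒ P(r−g) = D₀(1+g) ⇒ g(P+D₀) = P·r − D₀
g = (P·r − D₀)/(P + D₀) = ($6,692,841.37×0.101 − $128,000.00) / ($6,692,841.37 + $128,000.00) = 0.080339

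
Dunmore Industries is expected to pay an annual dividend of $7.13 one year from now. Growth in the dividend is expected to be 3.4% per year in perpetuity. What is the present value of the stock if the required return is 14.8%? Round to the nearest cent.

Growing perpetuity: P = D₁ / (r − g) = $7.1300 / (0.148 − 0.034) = $62.54

$62.54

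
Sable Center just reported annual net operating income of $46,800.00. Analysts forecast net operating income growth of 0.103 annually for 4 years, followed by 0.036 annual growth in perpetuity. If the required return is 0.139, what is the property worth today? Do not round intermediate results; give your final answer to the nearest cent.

D_1 = 51620.40000
D_2 = 56937.30120
D_3 = 62801.84322
D_4 = 69270.43308
Terminal value at year 4: TV = D_4×(1+g_2)/(r−g_2) = 71764.16867/0.103 = 696739.50162
P_0 = D_1/(1+r)^1 + D_2/(1+r)^2 + D_3/(1+r)^3 + D_4/(1+r)^4 + TV/(1+r)^4
    = 45320.80773 + 43888.36780 + 42501.20253 + 41157.88094 + 413976.35586 = 586844.61485

$586844.61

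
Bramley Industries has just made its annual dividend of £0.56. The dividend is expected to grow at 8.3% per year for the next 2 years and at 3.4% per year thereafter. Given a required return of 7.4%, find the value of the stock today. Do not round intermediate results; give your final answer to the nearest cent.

D_1 = 0.60648
D_2 = 0.65682
Terminal value at year 2: TV = D_2×(1+g_2)/(r−g_2) = 0.67915/0.04 = 16.97874
P_0 = D_1/(1+r)^1 + D_2/(1+r)^2 + TV/(1+r)^2
    = 0.56469 + 0.56942 + 14.71963 = 15.85375

£15.85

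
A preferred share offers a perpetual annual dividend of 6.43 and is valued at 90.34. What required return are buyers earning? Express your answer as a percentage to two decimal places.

7.12%

P = C/r ⇒ r = C/P = 6.43/90.34 = 0.071176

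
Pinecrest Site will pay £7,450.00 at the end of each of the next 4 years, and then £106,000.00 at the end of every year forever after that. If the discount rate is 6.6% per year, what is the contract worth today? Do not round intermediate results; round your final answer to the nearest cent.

PV of 4-year annuity: £7,450.00 × [1 − (1+0.066)^−4] / 0.066 = 25464.27970
Perpetuity value at year 4: £106,000.00 / 0.066 = 1606060.60606
PV of perpetuity: 1606060.60606 / (1+0.066)^4 = 1243750.04928
Total PV = 25464.27970 + 1243750.04928 = 1269214.32898

£1269214.33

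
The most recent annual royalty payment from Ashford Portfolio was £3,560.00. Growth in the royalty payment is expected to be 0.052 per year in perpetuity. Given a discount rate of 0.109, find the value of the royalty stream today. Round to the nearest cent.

£65703.86

D₁ = D₀ × (1 + g) = £3,560.00 × 1.052 = £3,745.1200
Growing perpetuity: P = D₁ / (r − g) = £3,745.1200 / (0.109 − 0.052) = £65,703.86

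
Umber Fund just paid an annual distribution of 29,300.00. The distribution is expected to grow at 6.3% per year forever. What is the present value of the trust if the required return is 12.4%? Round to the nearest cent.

510588.52

D₁ = D₀ × (1 + g) = 29,300.00 × 1.063 = 31,145.9000
Growing perpetuity: P = D₁ / (r − g) = 31,145.9000 / (0.124 − 0.063) = 510,588.52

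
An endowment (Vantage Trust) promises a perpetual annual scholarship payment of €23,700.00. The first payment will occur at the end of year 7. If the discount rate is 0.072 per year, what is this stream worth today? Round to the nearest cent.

Value at end of year 6: C / r = €23,700.00 / 0.072 = €329,166.6667
Discount to today: PV = €329,166.6667 / (1 + 0.072)^6 = €329,166.6667 / 1.517640 = €216,893.80

€216893.80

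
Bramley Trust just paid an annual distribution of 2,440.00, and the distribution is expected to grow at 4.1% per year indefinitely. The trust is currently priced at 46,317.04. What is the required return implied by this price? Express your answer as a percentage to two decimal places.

D₁ = 2,440.00 × 1.041 = 2,540.0400
P = D₁/(r − g) ⇒ r = D₁/P + g = 2,540.0400/46,317.04 + 0.041 = 0.054840 + 0.041 = 0.095840

9.58%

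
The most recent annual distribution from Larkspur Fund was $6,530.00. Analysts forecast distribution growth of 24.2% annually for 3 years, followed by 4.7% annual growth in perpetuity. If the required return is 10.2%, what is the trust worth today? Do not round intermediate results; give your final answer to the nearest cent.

$202960.31

D_1 = 8110.26000
D_2 = 10072.94292
D_3 = 12510.59511
Terminal value at year 3: TV = D_3×(1+g_2)/(r−g_2) = 13098.59308/0.055 = 238156.23776
P_0 = D_1/(1+r)^1 + D_2/(1+r)^2 + D_3/(1+r)^3 + TV/(1+r)^3
    = 7359.58258 + 8294.55677 + 9348.31171 + 177957.86117 = 202960.31223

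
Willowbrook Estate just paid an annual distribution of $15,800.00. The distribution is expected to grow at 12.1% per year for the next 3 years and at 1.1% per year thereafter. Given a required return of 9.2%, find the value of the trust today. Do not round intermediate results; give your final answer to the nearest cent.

$263302.38

D_1 = 17711.80000
D_2 = 19854.92780
D_3 = 22257.37406
Terminal value at year 3: TV = D_3×(1+g_2)/(r−g_2) = 22502.20518/0.081 = 277805.00220
P_0 = D_1/(1+r)^1 + D_2/(1+r)^2 + D_3/(1+r)^3 + TV/(1+r)^3
    = 16219.59707 + 16650.33728 + 17092.51657 + 213339.92906 = 263302.37999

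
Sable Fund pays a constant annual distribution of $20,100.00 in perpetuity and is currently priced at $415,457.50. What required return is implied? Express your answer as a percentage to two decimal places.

P = C/r ⇒ r = C/P = $20,100.00/$415,457.50 = 0.048380

4.84%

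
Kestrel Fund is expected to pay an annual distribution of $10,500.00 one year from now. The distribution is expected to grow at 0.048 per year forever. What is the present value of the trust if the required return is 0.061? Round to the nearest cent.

$807692.31

Growing perpetuity: P = D₁ / (r − g) = $10,500.0000 / (0.061 − 0.048) = $807,692.31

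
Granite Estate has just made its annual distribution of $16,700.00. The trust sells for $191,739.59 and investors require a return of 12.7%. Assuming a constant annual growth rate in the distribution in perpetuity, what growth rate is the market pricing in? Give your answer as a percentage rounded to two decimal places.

P = D₀(1+g)/(r−g) ⇒ P(r−g) = D₀(1+g) ⇒ g(P+D₀) = P·r − D₀
g = (P·r − D₀)/(P + D₀) = ($191,739.59×0.127 − $16,700.00) / ($191,739.59 + $16,700.00) = 0.036706

3.67%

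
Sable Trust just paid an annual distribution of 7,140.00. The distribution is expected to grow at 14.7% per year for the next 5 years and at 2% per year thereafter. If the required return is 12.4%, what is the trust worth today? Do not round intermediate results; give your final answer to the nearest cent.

115443.14

D_1 = 8189.58000
D_2 = 9393.44826
D_3 = 10774.28515
D_4 = 12358.10507
D_5 = 14174.74652
Terminal value at year 5: TV = D_5×(1+g_2)/(r−g_2) = 14458.24145/0.104 = 139021.55238
P_0 = D_1/(1+r)^1 + D_2/(1+r)^2 + D_3/(1+r)^3 + D_4/(1+r)^4 + D_5/(1+r)^5 + TV/(1+r)^5
    = 7286.10320 + 7435.19606 + 7587.33975 + 7742.59671 + 7901.03062 + 77490.87728 = 115443.14362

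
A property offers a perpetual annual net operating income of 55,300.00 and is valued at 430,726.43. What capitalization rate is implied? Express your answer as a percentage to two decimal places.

P = C/r ⇒ r = C/P = 55,300.00/430,726.43 = 0.128388

12.84%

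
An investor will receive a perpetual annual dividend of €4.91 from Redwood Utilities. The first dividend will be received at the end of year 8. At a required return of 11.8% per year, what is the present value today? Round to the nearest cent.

€19.06

Value at end of year 7: C / r = €4.91 / 0.118 = €41.6102
Discount to today: PV = €41.6102 / (1 + 0.118)^7 = €41.6102 / 2.183195 = €19.06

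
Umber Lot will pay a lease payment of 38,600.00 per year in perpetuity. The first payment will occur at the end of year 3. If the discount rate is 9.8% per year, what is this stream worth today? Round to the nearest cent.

Value at end of year 2: C / r = 38,600.00 / 0.098 = 393,877.5510
Discount to today: PV = 393,877.5510 / (1 + 0.098)^2 = 393,877.5510 / 1.205604 = 326,705.58

326705.58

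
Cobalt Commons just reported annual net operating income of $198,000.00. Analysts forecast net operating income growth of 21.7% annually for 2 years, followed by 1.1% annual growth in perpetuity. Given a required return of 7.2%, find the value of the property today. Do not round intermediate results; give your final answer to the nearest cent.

$4709361.21

D_1 = 240966.00000
D_2 = 293255.62200
Terminal value at year 2: TV = D_2×(1+g_2)/(r−g_2) = 296481.43384/0.061 = 4860351.37446
P_0 = D_1/(1+r)^1 + D_2/(1+r)^2 + TV/(1+r)^2
    = 224781.71642 + 255185.95978 + 4229393.53007 = 4709361.20626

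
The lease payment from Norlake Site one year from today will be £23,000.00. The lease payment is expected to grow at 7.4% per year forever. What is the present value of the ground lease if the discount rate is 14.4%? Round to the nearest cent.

Growing perpetuity: P = D₁ / (r − g) = £23,000.0000 / (0.144 − 0.074) = £328,571.43

£328571.43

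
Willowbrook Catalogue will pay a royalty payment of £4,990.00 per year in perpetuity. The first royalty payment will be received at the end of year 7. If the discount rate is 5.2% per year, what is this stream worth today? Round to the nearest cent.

£70795.03

Value at end of year 6: C / r = £4,990.00 / 0.052 = £95,961.5385
Discount to today: PV = £95,961.5385 / (1 + 0.052)^6 = £95,961.5385 / 1.355484 = £70,795.03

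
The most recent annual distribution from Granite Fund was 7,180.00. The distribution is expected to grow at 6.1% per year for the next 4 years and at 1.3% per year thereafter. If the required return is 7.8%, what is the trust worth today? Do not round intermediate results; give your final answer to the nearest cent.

D_1 = 7617.98000
D_2 = 8082.67678
D_3 = 8575.72006
D_4 = 9098.83899
Terminal value at year 4: TV = D_4×(1+g_2)/(r−g_2) = 9217.12389/0.065 = 141801.90607
P_0 = D_1/(1+r)^1 + D_2/(1+r)^2 + D_3/(1+r)^3 + D_4/(1+r)^4 + TV/(1+r)^4
    = 7066.77180 + 6955.32920 + 6845.64405 + 6737.68862 + 105004.28575 = 132609.71942

132609.72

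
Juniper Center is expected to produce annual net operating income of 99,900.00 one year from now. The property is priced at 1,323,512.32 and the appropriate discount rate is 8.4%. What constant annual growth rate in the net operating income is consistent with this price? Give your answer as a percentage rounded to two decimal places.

P = D₁/(r−g) ⇒ g = r − D₁/P = 0.084 − 99,900.00/1,323,512.32 = 0.008519

0.85%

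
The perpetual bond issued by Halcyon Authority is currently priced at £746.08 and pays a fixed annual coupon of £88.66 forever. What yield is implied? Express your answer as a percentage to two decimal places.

P = C/r ⇒ r = C/P = £88.66/£746.08 = 0.118834

11.88%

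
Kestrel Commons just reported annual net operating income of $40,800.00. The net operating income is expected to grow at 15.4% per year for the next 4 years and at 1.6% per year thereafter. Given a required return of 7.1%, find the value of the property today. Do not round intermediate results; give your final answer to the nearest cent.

$1213278.91

D_1 = 47083.20000
D_2 = 54334.01280
D_3 = 62701.45077
D_4 = 72357.47419
Terminal value at year 4: TV = D_4×(1+g_2)/(r−g_2) = 73515.19378/0.055 = 1336639.88685
P_0 = D_1/(1+r)^1 + D_2/(1+r)^2 + D_3/(1+r)^3 + D_4/(1+r)^4 + TV/(1+r)^4
    = 43961.90476 + 47368.84976 + 51039.82505 + 54995.29235 + 1015913.03682 = 1213278.90874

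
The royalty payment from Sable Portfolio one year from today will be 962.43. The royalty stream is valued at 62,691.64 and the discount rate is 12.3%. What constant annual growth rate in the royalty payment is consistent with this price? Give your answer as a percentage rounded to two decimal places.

10.76%

P = D₁/(r−g) ⇒ g = r − D₁/P = 0.123 − 962.43/62,691.64 = 0.107648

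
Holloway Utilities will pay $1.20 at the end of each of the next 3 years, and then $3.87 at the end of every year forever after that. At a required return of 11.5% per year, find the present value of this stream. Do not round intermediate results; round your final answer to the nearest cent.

PV of 3-year annuity: $1.20 × [1 − (1+0.115)^−3] / 0.115 = 2.90714
Perpetuity value at year 3: $3.87 / 0.115 = 33.65217
PV of perpetuity: 33.65217 / (1+0.115)^3 = 24.27664
Total PV = 2.90714 + 24.27664 = 27.18378

$27.18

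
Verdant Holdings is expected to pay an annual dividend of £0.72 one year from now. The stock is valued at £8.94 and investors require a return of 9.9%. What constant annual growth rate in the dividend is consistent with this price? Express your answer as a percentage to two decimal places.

1.85%

P = D₁/(r−g) ⇒ g = r − D₁/P = 0.099 − £0.72/£8.94 = 0.018463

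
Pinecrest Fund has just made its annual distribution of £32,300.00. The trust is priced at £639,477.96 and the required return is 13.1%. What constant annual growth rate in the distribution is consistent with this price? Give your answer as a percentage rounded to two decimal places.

P = D₀(1+g)/(r−g) ⇒ P(r−g) = D₀(1+g) ⇒ g(P+D₀) = P·r − D₀
g = (P·r − D₀)/(P + D₀) = (£639,477.96×0.131 − £32,300.00) / (£639,477.96 + £32,300.00) = 0.076620

7.66%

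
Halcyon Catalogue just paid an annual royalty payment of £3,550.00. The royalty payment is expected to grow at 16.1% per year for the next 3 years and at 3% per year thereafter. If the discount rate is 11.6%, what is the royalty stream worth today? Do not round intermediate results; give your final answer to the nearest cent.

£59403.05

D_1 = 4121.55000
D_2 = 4785.11955
D_3 = 5555.52380
Terminal value at year 3: TV = D_3×(1+g_2)/(r−g_2) = 5722.18951/0.086 = 66537.08734
P_0 = D_1/(1+r)^1 + D_2/(1+r)^2 + D_3/(1+r)^3 + TV/(1+r)^3
    = 3693.14516 + 3842.06230 + 3996.98417 + 47870.85694 = 59403.04858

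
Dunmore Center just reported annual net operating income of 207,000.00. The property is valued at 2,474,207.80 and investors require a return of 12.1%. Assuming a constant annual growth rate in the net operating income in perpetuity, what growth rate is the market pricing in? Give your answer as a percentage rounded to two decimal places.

3.45%

P = D₀(1+g)/(r−g) ⇒ P(r−g) = D₀(1+g) ⇒ g(P+D₀) = P·r − D₀
g = (P·r − D₀)/(P + D₀) = (2,474,207.80×0.121 − 207,000.00) / (2,474,207.80 + 207,000.00) = 0.034454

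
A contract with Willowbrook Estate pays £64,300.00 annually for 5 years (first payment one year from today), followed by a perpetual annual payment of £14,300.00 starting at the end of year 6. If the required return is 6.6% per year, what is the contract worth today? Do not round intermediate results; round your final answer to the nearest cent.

PV of 5-year annuity: £64,300.00 × [1 − (1+0.066)^−5] / 0.066 = 266490.57313
Perpetuity value at year 5: £14,300.00 / 0.066 = 216666.66667
PV of perpetuity: 216666.66667 / (1+0.066)^5 = 157400.48944
Total PV = 266490.57313 + 157400.48944 = 423891.06257

£423891.06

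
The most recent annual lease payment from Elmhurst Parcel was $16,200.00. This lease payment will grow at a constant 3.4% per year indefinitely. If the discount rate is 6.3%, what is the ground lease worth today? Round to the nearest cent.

D₁ = D₀ × (1 + g) = $16,200.00 × 1.034 = $16,750.8000
Growing perpetuity: P = D₁ / (r − g) = $16,750.8000 / (0.063 − 0.034) = $577,613.79

$577613.79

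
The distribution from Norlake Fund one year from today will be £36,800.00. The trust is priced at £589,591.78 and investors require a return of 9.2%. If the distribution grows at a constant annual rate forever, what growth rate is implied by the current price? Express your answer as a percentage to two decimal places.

P = D₁/(r−g) ⇒ g = r − D₁/P = 0.092 − £36,800.00/£589,591.78 = 0.029584

2.96%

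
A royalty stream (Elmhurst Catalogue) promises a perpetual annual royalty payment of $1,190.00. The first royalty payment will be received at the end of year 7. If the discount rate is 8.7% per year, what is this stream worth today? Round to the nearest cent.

Value at end of year 6: C / r = $1,190.00 / 0.087 = $13,678.1609
Discount to today: PV = $13,678.1609 / (1 + 0.087)^6 = $13,678.1609 / 1.649595 = $8,291.83

$8291.83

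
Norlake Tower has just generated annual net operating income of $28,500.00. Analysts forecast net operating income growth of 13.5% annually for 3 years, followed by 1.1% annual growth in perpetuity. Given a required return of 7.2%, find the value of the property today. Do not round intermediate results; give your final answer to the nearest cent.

$656570.01

D_1 = 32347.50000
D_2 = 36714.41250
D_3 = 41670.85819
Terminal value at year 3: TV = D_3×(1+g_2)/(r−g_2) = 42129.23763/0.061 = 690643.23980
P_0 = D_1/(1+r)^1 + D_2/(1+r)^2 + D_3/(1+r)^3 + TV/(1+r)^3
    = 30174.90672 + 31948.24545 + 33825.80092 + 560621.06115 = 656570.01424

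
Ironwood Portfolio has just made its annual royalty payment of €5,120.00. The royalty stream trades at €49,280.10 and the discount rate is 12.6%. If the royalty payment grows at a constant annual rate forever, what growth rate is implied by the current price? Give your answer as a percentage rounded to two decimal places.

P = D₀(1+g)/(r−g) ⇒ P(r−g) = D₀(1+g) ⇒ g(P+D₀) = P·r − D₀
g = (P·r − D₀)/(P + D₀) = (€49,280.10×0.126 − €5,120.00) / (€49,280.10 + €5,120.00) = 0.020024

2.00%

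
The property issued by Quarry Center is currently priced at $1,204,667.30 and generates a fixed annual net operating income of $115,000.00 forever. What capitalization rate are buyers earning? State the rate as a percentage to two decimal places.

9.55%

P = C/r ⇒ r = C/P = $115,000.00/$1,204,667.30 = 0.095462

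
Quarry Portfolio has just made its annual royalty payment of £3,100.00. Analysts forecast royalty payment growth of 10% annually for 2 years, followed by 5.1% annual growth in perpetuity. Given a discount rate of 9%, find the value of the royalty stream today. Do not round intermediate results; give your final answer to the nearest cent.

£91366.50

D_1 = 3410.00000
D_2 = 3751.00000
Terminal value at year 2: TV = D_2×(1+g_2)/(r−g_2) = 3942.30100/0.039 = 101084.64103
P_0 = D_1/(1+r)^1 + D_2/(1+r)^2 + TV/(1+r)^2
    = 3128.44037 + 3157.14165 + 85080.91998 = 91366.50200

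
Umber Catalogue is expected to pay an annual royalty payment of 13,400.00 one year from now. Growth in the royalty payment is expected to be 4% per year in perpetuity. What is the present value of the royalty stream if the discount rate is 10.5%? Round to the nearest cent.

206153.85

Growing perpetuity: P = D₁ / (r − g) = 13,400.0000 / (0.105 − 0.04) = 206,153.85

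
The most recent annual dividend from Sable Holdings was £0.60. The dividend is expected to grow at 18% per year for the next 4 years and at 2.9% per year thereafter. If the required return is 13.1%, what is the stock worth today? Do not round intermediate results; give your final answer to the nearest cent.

£9.84

D_1 = 0.70800
D_2 = 0.83544
D_3 = 0.98582
D_4 = 1.16327
Terminal value at year 4: TV = D_4×(1+g_2)/(r−g_2) = 1.19700/0.102 = 11.73531
P_0 = D_1/(1+r)^1 + D_2/(1+r)^2 + D_3/(1+r)^3 + D_4/(1+r)^4 + TV/(1+r)^4
    = 0.62599 + 0.65312 + 0.68141 + 0.71093 + 7.17206 = 9.84352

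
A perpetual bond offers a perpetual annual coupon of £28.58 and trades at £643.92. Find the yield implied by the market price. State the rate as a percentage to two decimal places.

4.44%

P = C/r ⇒ r = C/P = £28.58/£643.92 = 0.044384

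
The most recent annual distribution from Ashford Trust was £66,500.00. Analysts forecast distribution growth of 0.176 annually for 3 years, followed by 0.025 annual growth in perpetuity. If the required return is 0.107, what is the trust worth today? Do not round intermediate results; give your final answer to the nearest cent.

£1221996.23

D_1 = 78204.00000
D_2 = 91967.90400
D_3 = 108154.25510
Terminal value at year 3: TV = D_3×(1+g_2)/(r−g_2) = 110858.11148/0.082 = 1351928.18880
P_0 = D_1/(1+r)^1 + D_2/(1+r)^2 + D_3/(1+r)^3 + TV/(1+r)^3
    = 70644.98645 + 75048.33249 + 79726.14183 + 996576.77289 = 1221996.23366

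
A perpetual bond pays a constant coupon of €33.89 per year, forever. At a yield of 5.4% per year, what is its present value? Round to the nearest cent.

Level perpetuity: PV = C / r = €33.89 / 0.054 = €627.59

€627.59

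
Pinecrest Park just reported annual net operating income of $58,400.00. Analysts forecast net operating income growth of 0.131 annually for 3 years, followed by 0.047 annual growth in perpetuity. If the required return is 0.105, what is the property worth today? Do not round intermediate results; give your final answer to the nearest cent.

D_1 = 66050.40000
D_2 = 74703.00240
D_3 = 84489.09571
Terminal value at year 3: TV = D_3×(1+g_2)/(r−g_2) = 88460.08321/0.058 = 1525173.84850
P_0 = D_1/(1+r)^1 + D_2/(1+r)^2 + D_3/(1+r)^3 + TV/(1+r)^3
    = 59774.11765 + 61180.56747 + 62620.11024 + 1130400.95551 = 1313975.75087

$1313975.75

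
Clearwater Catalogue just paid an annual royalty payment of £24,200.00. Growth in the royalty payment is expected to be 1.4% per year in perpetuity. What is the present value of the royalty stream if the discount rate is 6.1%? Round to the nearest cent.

D₁ = D₀ × (1 + g) = £24,200.00 × 1.014 = £24,538.8000
Growing perpetuity: P = D₁ / (r − g) = £24,538.8000 / (0.061 − 0.014) = £522,102.13

£522102.13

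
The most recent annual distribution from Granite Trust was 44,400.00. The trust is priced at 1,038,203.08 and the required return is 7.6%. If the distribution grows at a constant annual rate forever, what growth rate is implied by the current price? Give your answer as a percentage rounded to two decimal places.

3.19%

P = D₀(1+g)/(r−g) ⇒ P(r−g) = D₀(1+g) ⇒ g(P+D₀) = P·r − D₀
g = (P·r − D₀)/(P + D₀) = (1,038,203.08×0.076 − 44,400.00) / (1,038,203.08 + 44,400.00) = 0.031871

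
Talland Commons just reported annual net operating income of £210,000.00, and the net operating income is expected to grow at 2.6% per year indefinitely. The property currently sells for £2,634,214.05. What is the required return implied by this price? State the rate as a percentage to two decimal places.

10.78%

D₁ = £210,000.00 × 1.026 = £215,460.0000
P = D₁/(r − g) ⇒ r = D₁/P + g = £215,460.0000/£2,634,214.05 + 0.026 = 0.081793 + 0.026 = 0.107793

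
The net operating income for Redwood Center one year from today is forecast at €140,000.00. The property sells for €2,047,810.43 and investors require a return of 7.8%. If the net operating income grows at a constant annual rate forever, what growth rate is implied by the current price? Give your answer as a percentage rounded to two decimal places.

P = D₁/(r−g) ⇒ g = r − D₁/P = 0.078 − €140,000.00/€2,047,810.43 = 0.009634

0.96%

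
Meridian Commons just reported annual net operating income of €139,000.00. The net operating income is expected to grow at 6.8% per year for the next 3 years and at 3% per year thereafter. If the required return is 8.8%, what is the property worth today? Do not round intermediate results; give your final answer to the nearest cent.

D_1 = 148452.00000
D_2 = 158546.73600
D_3 = 169327.91405
Terminal value at year 3: TV = D_3×(1+g_2)/(r−g_2) = 174407.75147/0.058 = 3007030.19775
P_0 = D_1/(1+r)^1 + D_2/(1+r)^2 + D_3/(1+r)^3 + TV/(1+r)^3
    = 136444.85294 + 133936.67550 + 131474.60426 + 2334807.62732 = 2736663.76001

€2736663.76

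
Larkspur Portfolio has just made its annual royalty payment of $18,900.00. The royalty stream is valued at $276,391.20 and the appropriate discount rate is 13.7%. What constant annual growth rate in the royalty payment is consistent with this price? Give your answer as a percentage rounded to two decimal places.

6.42%

P = D₀(1+g)/(r−g) ⇒ P(r−g) = D₀(1+g) ⇒ g(P+D₀) = P·r − D₀
g = (P·r − D₀)/(P + D₀) = ($276,391.20×0.137 − $18,900.00) / ($276,391.20 + $18,900.00) = 0.064227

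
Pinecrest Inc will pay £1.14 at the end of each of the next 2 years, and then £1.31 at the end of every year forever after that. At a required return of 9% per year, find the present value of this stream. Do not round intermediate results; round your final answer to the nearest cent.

PV of 2-year annuity: £1.14 × [1 − (1+0.09)^−2] / 0.09 = 2.00539
Perpetuity value at year 2: £1.31 / 0.09 = 14.55556
PV of perpetuity: 14.55556 / (1+0.09)^2 = 12.25112
Total PV = 2.00539 + 12.25112 = 14.25651

£14.26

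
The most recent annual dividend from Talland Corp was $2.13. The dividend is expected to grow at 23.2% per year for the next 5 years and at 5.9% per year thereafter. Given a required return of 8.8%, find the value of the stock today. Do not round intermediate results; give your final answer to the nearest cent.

D_1 = 2.62416
D_2 = 3.23297
D_3 = 3.98301
D_4 = 4.90707
D_5 = 6.04551
Terminal value at year 5: TV = D_5×(1+g_2)/(r−g_2) = 6.40220/0.029 = 220.76545
P_0 = D_1/(1+r)^1 + D_2/(1+r)^2 + D_3/(1+r)^3 + D_4/(1+r)^4 + D_5/(1+r)^5 + TV/(1+r)^5
    = 2.41191 + 2.73114 + 3.09261 + 3.50193 + 3.96542 + 144.80602 = 160.50902

$160.51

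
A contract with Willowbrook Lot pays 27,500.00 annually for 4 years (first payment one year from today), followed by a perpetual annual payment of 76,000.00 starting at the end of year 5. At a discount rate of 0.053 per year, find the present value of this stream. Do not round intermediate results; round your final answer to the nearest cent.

PV of 4-year annuity: 27,500.00 × [1 − (1+0.053)^−4] / 0.053 = 96837.90936
Perpetuity value at year 4: 76,000.00 / 0.053 = 1433962.26415
PV of perpetuity: 1433962.26415 / (1+0.053)^4 = 1166337.49646
Total PV = 96837.90936 + 1166337.49646 = 1263175.40582

1263175.41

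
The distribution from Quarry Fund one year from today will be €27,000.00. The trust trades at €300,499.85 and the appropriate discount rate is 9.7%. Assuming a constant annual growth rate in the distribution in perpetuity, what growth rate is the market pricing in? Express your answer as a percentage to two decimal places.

0.71%

P = D₁/(r−g) ⇒ g = r − D₁/P = 0.097 − €27,000.00/€300,499.85 = 0.007150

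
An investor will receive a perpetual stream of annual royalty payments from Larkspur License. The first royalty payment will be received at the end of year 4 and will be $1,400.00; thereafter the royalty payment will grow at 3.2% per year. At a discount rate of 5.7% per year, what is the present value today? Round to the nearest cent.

$47420.17

Value at end of year 3: C₁ / (r − g) = $1,400.00 / (0.057 − 0.032) = $56,000.0000
Discount to today: PV = $56,000.0000 / (1 + 0.057)^3 = $56,000.0000 / 1.180932 = $47,420.17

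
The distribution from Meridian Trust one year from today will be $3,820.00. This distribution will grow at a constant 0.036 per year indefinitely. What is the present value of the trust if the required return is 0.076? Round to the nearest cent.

$95500.00

Growing perpetuity: P = D₁ / (r − g) = $3,820.0000 / (0.076 − 0.036) = $95,500.00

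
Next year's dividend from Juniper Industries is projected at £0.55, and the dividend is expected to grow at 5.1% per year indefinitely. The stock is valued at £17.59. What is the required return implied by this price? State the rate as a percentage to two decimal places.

P = D₁/(r − g) ⇒ r = D₁/P + g = £0.5500/£17.59 + 0.051 = 0.031268 + 0.051 = 0.082268

8.23%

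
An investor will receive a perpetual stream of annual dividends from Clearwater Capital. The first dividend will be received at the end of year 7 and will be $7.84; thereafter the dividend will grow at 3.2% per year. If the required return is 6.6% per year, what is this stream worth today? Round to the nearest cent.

$157.14

Value at end of year 6: C₁ / (r − g) = $7.84 / (0.066 − 0.032) = $230.5882
Discount to today: PV = $230.5882 / (1 + 0.066)^6 = $230.5882 / 1.467382 = $157.14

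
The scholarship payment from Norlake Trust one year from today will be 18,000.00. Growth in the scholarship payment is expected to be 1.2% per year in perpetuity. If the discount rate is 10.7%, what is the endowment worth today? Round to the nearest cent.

Growing perpetuity: P = D₁ / (r − g) = 18,000.0000 / (0.107 − 0.012) = 189,473.68

189473.68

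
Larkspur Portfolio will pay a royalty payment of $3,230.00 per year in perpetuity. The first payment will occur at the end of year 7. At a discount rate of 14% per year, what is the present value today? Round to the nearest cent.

Value at end of year 6: C / r = $3,230.00 / 0.14 = $23,071.4286
Discount to today: PV = $23,071.4286 / (1 + 0.14)^6 = $23,071.4286 / 2.194973 = $10,511.03

$10511.03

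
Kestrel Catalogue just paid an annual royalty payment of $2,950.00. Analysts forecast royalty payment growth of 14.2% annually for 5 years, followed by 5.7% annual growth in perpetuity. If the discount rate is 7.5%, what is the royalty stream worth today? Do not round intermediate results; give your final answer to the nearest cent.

D_1 = 3368.90000
D_2 = 3847.28380
D_3 = 4393.59810
D_4 = 5017.48903
D_5 = 5729.97247
Terminal value at year 5: TV = D_5×(1+g_2)/(r−g_2) = 6056.58090/0.018 = 336476.71683
P_0 = D_1/(1+r)^1 + D_2/(1+r)^2 + D_3/(1+r)^3 + D_4/(1+r)^4 + D_5/(1+r)^5 + TV/(1+r)^5
    = 3133.86047 + 3329.18014 + 3536.67323 + 3757.09844 + 3991.26179 + 234375.76169 = 252123.83576

$252123.84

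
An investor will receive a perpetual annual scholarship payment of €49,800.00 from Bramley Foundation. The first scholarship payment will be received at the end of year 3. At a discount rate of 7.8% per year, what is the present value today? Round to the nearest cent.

Value at end of year 2: C / r = €49,800.00 / 0.078 = €638,461.5385
Discount to today: PV = €638,461.5385 / (1 + 0.078)^2 = €638,461.5385 / 1.162084 = €549,410.83

€549410.83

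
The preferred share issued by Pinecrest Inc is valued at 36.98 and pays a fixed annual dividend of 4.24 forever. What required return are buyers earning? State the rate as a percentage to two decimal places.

P = C/r ⇒ r = C/P = 4.24/36.98 = 0.114657

11.47%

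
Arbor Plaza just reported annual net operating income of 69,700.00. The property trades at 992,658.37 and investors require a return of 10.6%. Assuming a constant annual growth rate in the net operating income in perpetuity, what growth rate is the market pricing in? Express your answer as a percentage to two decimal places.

P = D₀(1+g)/(r−g) ⇒ P(r−g) = D₀(1+g) ⇒ g(P+D₀) = P·r − D₀
g = (P·r − D₀)/(P + D₀) = (992,658.37×0.106 − 69,700.00) / (992,658.37 + 69,700.00) = 0.033437

3.34%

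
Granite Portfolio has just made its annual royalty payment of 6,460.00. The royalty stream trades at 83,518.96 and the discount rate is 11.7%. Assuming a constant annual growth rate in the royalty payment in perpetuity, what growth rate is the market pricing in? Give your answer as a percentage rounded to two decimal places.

3.68%

P = D₀(1+g)/(r−g) ⇒ P(r−g) = D₀(1+g) ⇒ g(P+D₀) = P·r − D₀
g = (P·r − D₀)/(P + D₀) = (83,518.96×0.117 − 6,460.00) / (83,518.96 + 6,460.00) = 0.036805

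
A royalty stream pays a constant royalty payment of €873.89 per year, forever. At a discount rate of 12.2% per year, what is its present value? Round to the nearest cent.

Level perpetuity: PV = C / r = €873.89 / 0.122 = €7,163.03

€7163.03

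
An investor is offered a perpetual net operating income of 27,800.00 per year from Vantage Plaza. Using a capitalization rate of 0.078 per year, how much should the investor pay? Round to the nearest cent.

356410.26

Level perpetuity: PV = C / r = 27,800.00 / 0.078 = 356,410.26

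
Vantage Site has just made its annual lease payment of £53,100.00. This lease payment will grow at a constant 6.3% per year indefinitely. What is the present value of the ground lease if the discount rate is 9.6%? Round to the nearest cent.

£1710463.64

D₁ = D₀ × (1 + g) = £53,100.00 × 1.063 = £56,445.3000
Growing perpetuity: P = D₁ / (r − g) = £56,445.3000 / (0.096 − 0.063) = £1,710,463.64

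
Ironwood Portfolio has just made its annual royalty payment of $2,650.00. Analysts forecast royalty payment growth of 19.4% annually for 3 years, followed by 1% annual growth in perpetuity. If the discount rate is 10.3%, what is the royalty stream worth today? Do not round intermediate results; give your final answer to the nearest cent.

D_1 = 3164.10000
D_2 = 3777.93540
D_3 = 4510.85487
Terminal value at year 3: TV = D_3×(1+g_2)/(r−g_2) = 4555.96342/0.093 = 48988.85394
P_0 = D_1/(1+r)^1 + D_2/(1+r)^2 + D_3/(1+r)^3 + TV/(1+r)^3
    = 2868.63101 + 3105.29957 + 3361.49382 + 36506.54577 = 45841.97017

$45841.97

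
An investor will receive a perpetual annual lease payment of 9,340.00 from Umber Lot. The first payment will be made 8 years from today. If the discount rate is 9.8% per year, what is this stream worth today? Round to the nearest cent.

49534.12

Value at end of year 7: C / r = 9,340.00 / 0.098 = 95,306.1224
Discount to today: PV = 95,306.1224 / (1 + 0.098)^7 = 95,306.1224 / 1.924050 = 49,534.12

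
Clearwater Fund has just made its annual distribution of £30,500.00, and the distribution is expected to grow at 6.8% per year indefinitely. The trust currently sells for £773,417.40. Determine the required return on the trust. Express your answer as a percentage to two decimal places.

D₁ = £30,500.00 × 1.068 = £32,574.0000
P = D₁/(r − g) ⇒ r = D₁/P + g = £32,574.0000/£773,417.40 + 0.068 = 0.042117 + 0.068 = 0.110117

11.01%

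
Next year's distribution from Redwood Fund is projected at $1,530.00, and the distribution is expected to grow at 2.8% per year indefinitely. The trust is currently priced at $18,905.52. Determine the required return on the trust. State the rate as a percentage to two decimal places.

10.89%

P = D₁/(r − g) ⇒ r = D₁/P + g = $1,530.0000/$18,905.52 + 0.028 = 0.080929 + 0.028 = 0.108929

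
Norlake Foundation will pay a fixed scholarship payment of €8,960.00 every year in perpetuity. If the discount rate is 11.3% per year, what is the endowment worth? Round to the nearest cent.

Level perpetuity: PV = C / r = €8,960.00 / 0.113 = €79,292.04

€79292.04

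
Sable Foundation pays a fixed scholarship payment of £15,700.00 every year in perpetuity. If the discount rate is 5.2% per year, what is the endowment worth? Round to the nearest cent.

Level perpetuity: PV = C / r = £15,700.00 / 0.052 = £301,923.08

£301923.08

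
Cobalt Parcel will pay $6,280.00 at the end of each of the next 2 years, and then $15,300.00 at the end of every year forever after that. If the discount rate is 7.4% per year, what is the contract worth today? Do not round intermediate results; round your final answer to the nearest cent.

PV of 2-year annuity: $6,280.00 × [1 − (1+0.074)^−2] / 0.074 = 11291.71305
Perpetuity value at year 2: $15,300.00 / 0.074 = 206756.75676
PV of perpetuity: 206756.75676 / (1+0.074)^2 = 179246.69153
Total PV = 11291.71305 + 179246.69153 = 190538.40458

$190538.40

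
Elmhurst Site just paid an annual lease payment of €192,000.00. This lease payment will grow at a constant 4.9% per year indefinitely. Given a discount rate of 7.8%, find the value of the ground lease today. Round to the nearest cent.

D₁ = D₀ × (1 + g) = €192,000.00 × 1.049 = €201,408.0000
Growing perpetuity: P = D₁ / (r − g) = €201,408.0000 / (0.078 − 0.049) = €6,945,103.45

€6945103.45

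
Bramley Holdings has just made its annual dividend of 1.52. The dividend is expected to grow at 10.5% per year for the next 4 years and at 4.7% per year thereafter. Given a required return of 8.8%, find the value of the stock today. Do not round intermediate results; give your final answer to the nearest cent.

D_1 = 1.67960
D_2 = 1.85596
D_3 = 2.05083
D_4 = 2.26617
Terminal value at year 4: TV = D_4×(1+g_2)/(r−g_2) = 2.37268/0.041 = 57.87027
P_0 = D_1/(1+r)^1 + D_2/(1+r)^2 + D_3/(1+r)^3 + D_4/(1+r)^4 + TV/(1+r)^4
    = 1.54375 + 1.56787 + 1.59237 + 1.61725 + 41.29904 = 47.62028

47.62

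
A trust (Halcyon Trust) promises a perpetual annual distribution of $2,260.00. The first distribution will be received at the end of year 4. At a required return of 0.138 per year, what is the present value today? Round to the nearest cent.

$11112.26

Value at end of year 3: C / r = $2,260.00 / 0.138 = $16,376.8116
Discount to today: PV = $16,376.8116 / (1 + 0.138)^3 = $16,376.8116 / 1.473760 = $11,112.26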